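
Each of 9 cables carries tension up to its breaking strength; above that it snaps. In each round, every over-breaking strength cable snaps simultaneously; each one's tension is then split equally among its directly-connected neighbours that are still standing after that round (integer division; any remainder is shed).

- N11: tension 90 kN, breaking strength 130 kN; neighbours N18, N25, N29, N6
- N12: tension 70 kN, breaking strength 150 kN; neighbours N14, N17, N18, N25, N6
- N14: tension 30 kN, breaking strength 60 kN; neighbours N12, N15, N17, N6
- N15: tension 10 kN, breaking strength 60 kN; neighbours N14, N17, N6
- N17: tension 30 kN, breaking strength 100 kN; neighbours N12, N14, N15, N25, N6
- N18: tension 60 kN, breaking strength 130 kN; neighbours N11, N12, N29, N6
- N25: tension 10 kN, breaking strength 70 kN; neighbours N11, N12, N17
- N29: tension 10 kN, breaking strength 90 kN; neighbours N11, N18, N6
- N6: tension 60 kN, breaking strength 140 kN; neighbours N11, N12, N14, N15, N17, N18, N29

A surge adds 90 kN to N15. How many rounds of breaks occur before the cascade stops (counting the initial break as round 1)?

Round 1 — N15 at 100 > 60. N15 snaps.
  N15 sheds 100 kN to N14, N17, N6: 33 each (1 lost).
    N14: 30+33 = 63 > 60
    N17: 30+33 = 63 ≤ 100
    N6: 60+33 = 93 ≤ 140
Round 2 — N14 snaps.
  N14 sheds 63 kN to N12, N17, N6: 21 each.
    N12: 70+21 = 91 ≤ 150
    N17: 63+21 = 84 ≤ 100
    N6: 93+21 = 114 ≤ 140
No further breaks.

2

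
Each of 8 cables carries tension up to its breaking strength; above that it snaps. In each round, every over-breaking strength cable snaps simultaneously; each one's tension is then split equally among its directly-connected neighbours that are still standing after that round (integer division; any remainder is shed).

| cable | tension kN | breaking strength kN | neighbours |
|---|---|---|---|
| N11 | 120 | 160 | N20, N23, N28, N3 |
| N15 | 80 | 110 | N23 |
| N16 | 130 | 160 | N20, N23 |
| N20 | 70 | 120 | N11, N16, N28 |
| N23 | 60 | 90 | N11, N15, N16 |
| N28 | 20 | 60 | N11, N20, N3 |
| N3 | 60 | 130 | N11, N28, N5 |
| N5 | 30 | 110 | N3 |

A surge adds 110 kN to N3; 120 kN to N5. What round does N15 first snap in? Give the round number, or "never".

Round 1 — N3 at 170 > 130; N5 at 150 > 110. N3, N5 snap.
  N3 sheds 170 kN to N11, N28: 85 each.
    N11: 120+85 = 205 > 160
    N28: 20+85 = 105 > 60
  N5 sheds 150 kN: no online neighbours, lost.
Round 2 — N11, N28 snap.
  N11 sheds 205 kN to N20, N23: 102 each (1 lost).
    N20: 70+102 = 172 > 120
    N23: 60+102 = 162 > 90
  N28 sheds 105 kN to N20: 105 each.
    N20: 172+105 = 277 > 120
Round 3 — N20, N23 snap.
  N20 sheds 277 kN to N16: 277 each.
    N16: 130+277 = 407 > 160
  N23 sheds 162 kN to N15, N16: 81 each.
    N15: 80+81 = 161 > 110
    N16: 407+81 = 488 > 160
Round 4 — N15, N16 snap.
  N15 sheds 161 kN: no online neighbours, lost.
  N16 sheds 488 kN: no online neighbours, lost.
No further breaks.

4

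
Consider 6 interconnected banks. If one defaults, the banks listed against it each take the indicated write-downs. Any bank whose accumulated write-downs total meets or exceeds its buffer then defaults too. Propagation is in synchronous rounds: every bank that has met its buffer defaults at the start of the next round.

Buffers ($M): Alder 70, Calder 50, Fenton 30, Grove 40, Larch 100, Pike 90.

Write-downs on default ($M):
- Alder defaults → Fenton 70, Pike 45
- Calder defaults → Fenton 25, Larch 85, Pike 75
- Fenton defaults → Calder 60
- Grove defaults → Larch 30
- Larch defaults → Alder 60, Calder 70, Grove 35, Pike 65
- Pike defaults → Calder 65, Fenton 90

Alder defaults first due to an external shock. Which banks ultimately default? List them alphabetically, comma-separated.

Alder, Calder, Fenton, Pike

Round 1 — Alder defaults (initial).
  Fenton: +70 → 70 ≥ 30
  Pike: +45 → 45 < 90
Round 2 — Fenton defaults.
  Calder: +60 → 60 ≥ 50
Round 3 — Calder defaults.
  Larch: +85 → 85 < 100
  Pike: +75 → 120 ≥ 90
Round 4 — Pike defaults.
No further defaults.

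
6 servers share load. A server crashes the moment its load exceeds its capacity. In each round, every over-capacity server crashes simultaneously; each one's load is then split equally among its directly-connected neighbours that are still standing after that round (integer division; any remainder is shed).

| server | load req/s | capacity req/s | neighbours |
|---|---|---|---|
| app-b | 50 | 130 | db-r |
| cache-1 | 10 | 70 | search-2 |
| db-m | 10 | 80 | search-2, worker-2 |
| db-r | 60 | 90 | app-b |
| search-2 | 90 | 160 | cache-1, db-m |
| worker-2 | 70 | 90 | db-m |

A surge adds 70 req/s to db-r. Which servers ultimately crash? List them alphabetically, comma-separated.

Round 1 — db-r at 130 > 90. db-r crashes.
  db-r sheds 130 req/s to app-b: 130 each.
    app-b: 50+130 = 180 > 130
Round 2 — app-b crashes.
  app-b sheds 180 req/s: no online neighbours, lost.
No further crashes.

app-b, db-r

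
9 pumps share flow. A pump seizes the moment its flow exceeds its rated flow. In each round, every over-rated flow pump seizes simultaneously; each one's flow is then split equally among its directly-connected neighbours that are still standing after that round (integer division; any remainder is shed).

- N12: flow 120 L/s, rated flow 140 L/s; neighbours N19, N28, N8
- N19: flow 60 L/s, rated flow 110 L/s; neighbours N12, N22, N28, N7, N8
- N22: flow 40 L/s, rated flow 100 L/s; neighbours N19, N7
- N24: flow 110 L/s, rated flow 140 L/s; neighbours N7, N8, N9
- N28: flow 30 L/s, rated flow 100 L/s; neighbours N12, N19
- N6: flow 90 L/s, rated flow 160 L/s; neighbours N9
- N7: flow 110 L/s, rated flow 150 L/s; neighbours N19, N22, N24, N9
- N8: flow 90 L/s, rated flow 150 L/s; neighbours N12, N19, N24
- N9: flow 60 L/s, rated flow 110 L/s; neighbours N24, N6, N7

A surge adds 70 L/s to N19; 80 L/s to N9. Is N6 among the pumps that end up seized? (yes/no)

Round 1 — N19 at 130 > 110; N9 at 140 > 110. N19, N9 seize.
  N19 sheds 130 L/s to N12, N22, N28, N7, N8: 26 each.
    N12: 120+26 = 146 > 140
    N22: 40+26 = 66 ≤ 100
    N28: 30+26 = 56 ≤ 100
    N7: 110+26 = 136 ≤ 150
    N8: 90+26 = 116 ≤ 150
  N9 sheds 140 L/s to N24, N6, N7: 46 each (2 lost).
    N24: 110+46 = 156 > 140
    N6: 90+46 = 136 ≤ 160
    N7: 136+46 = 182 > 150
Round 2 — N12, N24, N7 seize.
  N12 sheds 146 L/s to N28, N8: 73 each.
    N28: 56+73 = 129 > 100
    N8: 116+73 = 189 > 150
  N24 sheds 156 L/s to N8: 156 each.
    N8: 189+156 = 345 > 150
  N7 sheds 182 L/s to N22: 182 each.
    N22: 66+182 = 248 > 100
Round 3 — N22, N28, N8 seize.
  N22 sheds 248 L/s: no online neighbours, lost.
  N28 sheds 129 L/s: no online neighbours, lost.
  N8 sheds 345 L/s: no online neighbours, lost.
No further seizures.

no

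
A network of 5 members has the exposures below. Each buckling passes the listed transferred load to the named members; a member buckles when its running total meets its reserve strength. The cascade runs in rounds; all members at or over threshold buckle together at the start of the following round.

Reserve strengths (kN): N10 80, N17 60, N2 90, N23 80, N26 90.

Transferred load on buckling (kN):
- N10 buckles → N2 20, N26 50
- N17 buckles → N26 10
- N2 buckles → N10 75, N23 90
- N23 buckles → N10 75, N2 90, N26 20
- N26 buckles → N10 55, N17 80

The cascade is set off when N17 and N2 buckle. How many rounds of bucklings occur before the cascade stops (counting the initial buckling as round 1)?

Round 1 — N17, N2 buckle (initial).
  N10: +75 → 75 < 80
  N23: +90 → 90 ≥ 80
  N26: +10 → 10 < 90
Round 2 — N23 buckles.
  N10: +75 → 150 ≥ 80
  N26: +20 → 30 < 90
Round 3 — N10 buckles.
  N26: +50 → 80 < 90
No further bucklings.

3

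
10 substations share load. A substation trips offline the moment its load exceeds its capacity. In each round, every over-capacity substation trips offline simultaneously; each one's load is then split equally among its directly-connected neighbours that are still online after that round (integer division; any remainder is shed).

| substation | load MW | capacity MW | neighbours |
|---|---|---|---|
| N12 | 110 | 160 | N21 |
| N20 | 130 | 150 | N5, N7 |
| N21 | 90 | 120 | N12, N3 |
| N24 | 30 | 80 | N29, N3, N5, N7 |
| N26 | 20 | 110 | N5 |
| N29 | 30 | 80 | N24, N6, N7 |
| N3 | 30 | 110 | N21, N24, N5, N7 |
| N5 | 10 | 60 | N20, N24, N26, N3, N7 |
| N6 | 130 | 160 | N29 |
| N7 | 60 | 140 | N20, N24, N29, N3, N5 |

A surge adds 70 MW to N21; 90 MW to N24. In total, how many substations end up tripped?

9

Round 1 — N21 at 160 > 120; N24 at 120 > 80. N21, N24 trip offline.
  N21 sheds 160 MW to N12, N3: 80 each.
    N12: 110+80 = 190 > 160
    N3: 30+80 = 110 ≤ 110
  N24 sheds 120 MW to N29, N3, N5, N7: 30 each.
    N29: 30+30 = 60 ≤ 80
    N3: 110+30 = 140 > 110
    N5: 10+30 = 40 ≤ 60
    N7: 60+30 = 90 ≤ 140
Round 2 — N12, N3 trip offline.
  N12 sheds 190 MW: no online neighbours, lost.
  N3 sheds 140 MW to N5, N7: 70 each.
    N5: 40+70 = 110 > 60
    N7: 90+70 = 160 > 140
Round 3 — N5, N7 trip offline.
  N5 sheds 110 MW to N20, N26: 55 each.
    N20: 130+55 = 185 > 150
    N26: 20+55 = 75 ≤ 110
  N7 sheds 160 MW to N20, N29: 80 each.
    N20: 185+80 = 265 > 150
    N29: 60+80 = 140 > 80
Round 4 — N20, N29 trip offline.
  N20 sheds 265 MW: no online neighbours, lost.
  N29 sheds 140 MW to N6: 140 each.
    N6: 130+140 = 270 > 160
Round 5 — N6 trips offline.
  N6 sheds 270 MW: no online neighbours, lost.
No further trips.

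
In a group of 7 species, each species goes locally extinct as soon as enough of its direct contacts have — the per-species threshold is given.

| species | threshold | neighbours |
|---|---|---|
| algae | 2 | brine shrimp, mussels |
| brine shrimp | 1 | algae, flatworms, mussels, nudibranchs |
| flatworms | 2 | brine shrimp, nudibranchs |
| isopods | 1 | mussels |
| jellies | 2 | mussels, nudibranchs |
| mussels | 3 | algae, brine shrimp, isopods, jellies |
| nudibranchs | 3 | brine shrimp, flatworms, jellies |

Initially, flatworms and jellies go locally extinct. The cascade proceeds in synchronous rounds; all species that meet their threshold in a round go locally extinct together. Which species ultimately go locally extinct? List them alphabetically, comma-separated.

Round 1 — flatworms, jellies go locally extinct (initial).
Round 2 — checking thresholds:
  brine shrimp: 1 of 4 neighbours ≥ 1, goes locally extinct.
  mussels: 1 of 4 neighbours < 3, holds.
  nudibranchs: 2 of 3 neighbours < 3, holds.
Round 3 — checking thresholds:
  algae: 1 of 2 neighbours < 2, holds.
  mussels: 2 of 4 neighbours < 3, holds.
  nudibranchs: 3 of 3 neighbours ≥ 3, goes locally extinct.
Round 4 — no new extinctions; cascade stops.

brine shrimp, flatworms, jellies, nudibranchs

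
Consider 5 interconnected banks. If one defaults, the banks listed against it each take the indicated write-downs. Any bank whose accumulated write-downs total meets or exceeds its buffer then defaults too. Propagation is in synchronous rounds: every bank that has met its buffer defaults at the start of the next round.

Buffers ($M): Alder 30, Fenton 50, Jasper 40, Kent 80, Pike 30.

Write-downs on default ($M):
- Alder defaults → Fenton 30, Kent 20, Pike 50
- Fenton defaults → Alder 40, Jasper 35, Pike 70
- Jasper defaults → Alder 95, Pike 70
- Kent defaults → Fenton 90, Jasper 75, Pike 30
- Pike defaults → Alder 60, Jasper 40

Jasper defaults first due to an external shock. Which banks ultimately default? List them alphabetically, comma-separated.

Round 1 — Jasper defaults (initial).
  Alder: +95 → 95 ≥ 30
  Pike: +70 → 70 ≥ 30
Round 2 — Alder, Pike default.
  Fenton: +30 → 30 < 50
  Kent: +20 → 20 < 80
No further defaults.

Alder, Jasper, Pike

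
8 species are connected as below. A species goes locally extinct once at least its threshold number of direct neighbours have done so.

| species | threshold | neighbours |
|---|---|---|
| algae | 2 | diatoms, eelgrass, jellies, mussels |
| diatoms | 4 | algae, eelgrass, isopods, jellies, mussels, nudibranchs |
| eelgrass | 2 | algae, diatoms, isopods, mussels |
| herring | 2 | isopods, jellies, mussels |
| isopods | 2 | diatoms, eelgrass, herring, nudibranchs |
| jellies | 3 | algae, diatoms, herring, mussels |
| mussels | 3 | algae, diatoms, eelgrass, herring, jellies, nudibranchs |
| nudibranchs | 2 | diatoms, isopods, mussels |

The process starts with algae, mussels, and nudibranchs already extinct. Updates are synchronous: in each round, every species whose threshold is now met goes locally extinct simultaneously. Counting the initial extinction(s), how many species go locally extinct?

8

Round 1 — algae, mussels, nudibranchs go locally extinct (initial).
Round 2 — checking thresholds:
  diatoms: 3 of 6 neighbours < 4, below threshold.
  eelgrass: 2 of 4 neighbours ≥ 2, goes locally extinct.
  herring: 1 of 3 neighbours < 2, below threshold.
  isopods: 1 of 4 neighbours < 2, below threshold.
  jellies: 2 of 4 neighbours < 3, below threshold.
Round 3 — checking thresholds:
  diatoms: 4 of 6 neighbours ≥ 4, goes locally extinct.
  herring: 1 of 3 neighbours < 2, below threshold.
  isopods: 2 of 4 neighbours ≥ 2, goes locally extinct.
  jellies: 2 of 4 neighbours < 3, below threshold.
Round 4 — checking thresholds:
  herring: 2 of 3 neighbours ≥ 2, goes locally extinct.
  jellies: 3 of 4 neighbours ≥ 3, goes locally extinct.
Round 5 — no new extinctions; cascade stops.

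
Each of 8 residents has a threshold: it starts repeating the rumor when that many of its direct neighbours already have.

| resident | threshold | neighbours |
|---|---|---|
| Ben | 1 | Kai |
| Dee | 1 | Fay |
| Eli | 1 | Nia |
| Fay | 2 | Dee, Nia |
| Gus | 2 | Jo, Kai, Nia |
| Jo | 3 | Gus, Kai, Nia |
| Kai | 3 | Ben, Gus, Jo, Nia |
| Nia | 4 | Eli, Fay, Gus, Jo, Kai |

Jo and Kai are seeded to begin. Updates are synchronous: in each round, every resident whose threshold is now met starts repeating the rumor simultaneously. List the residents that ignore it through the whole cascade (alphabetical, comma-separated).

Dee, Eli, Fay, Nia

Round 1 — Jo, Kai start repeating the rumor (initial).
Round 2 — checking thresholds:
  Ben: 1 of 1 neighbours ≥ 1, starts repeating the rumor.
  Gus: 2 of 3 neighbours ≥ 2, starts repeating the rumor.
  Nia: 2 of 5 neighbours < 4, below threshold.
Round 3 — no new spreads; cascade stops.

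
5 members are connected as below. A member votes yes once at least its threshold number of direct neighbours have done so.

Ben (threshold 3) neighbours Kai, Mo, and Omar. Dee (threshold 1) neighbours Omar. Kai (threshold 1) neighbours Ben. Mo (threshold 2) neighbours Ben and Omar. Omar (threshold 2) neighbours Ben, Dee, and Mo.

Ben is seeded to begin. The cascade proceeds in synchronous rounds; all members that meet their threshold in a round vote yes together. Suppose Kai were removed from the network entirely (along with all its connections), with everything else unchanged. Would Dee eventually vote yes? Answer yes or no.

no

With Kai removed:
Round 1 — Ben votes yes (initial).
Round 2 — no new yes votes; cascade stops.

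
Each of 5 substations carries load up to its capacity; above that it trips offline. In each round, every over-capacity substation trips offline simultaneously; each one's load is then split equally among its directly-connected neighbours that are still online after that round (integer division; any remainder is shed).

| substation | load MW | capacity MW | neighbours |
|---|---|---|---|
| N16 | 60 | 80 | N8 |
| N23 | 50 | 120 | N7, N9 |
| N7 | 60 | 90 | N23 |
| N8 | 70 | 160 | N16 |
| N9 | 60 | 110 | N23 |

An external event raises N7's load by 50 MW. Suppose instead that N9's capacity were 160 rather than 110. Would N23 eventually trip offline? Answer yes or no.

yes

With N9's capacity at 160:
Round 1 — N7 at 110 > 90. N7 trips offline.
  N7 sheds 110 MW to N23: 110 each.
    N23: 50+110 = 160 > 120
Round 2 — N23 trips offline.
  N23 sheds 160 MW to N9: 160 each.
    N9: 60+160 = 220 > 160
Round 3 — N9 trips offline.
  N9 sheds 220 MW: no online neighbours, lost.
No further trips.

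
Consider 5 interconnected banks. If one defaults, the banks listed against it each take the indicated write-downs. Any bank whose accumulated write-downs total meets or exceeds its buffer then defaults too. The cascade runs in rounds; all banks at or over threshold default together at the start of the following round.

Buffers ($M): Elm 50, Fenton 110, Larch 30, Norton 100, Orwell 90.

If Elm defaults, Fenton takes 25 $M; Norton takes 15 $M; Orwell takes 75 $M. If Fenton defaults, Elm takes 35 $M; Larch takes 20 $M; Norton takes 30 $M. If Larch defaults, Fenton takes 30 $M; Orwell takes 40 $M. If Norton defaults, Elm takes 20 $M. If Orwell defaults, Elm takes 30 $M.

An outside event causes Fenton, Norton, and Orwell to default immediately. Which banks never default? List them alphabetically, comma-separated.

Larch

Round 1 — Fenton, Norton, Orwell default (initial).
  Elm: +35+20+30 → 85 ≥ 50
  Larch: +20 → 20 < 30
Round 2 — Elm defaults.
No further defaults.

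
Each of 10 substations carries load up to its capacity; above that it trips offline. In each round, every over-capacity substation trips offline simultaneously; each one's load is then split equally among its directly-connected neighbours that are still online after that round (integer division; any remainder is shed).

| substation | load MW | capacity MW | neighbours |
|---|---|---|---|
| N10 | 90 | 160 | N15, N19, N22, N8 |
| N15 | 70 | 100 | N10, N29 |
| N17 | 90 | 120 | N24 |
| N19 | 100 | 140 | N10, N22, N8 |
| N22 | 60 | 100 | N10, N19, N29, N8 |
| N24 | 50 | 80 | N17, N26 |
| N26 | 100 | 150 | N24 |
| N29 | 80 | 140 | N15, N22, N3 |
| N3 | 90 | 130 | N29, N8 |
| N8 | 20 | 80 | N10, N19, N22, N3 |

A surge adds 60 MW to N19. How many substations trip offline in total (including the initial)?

Round 1 — N19 at 160 > 140. N19 trips offline.
  N19 sheds 160 MW to N10, N22, N8: 53 each (1 lost).
    N10: 90+53 = 143 ≤ 160
    N22: 60+53 = 113 > 100
    N8: 20+53 = 73 ≤ 80
Round 2 — N22 trips offline.
  N22 sheds 113 MW to N10, N29, N8: 37 each (2 lost).
    N10: 143+37 = 180 > 160
    N29: 80+37 = 117 ≤ 140
    N8: 73+37 = 110 > 80
Round 3 — N10, N8 trip offline.
  N10 sheds 180 MW to N15: 180 each.
    N15: 70+180 = 250 > 100
  N8 sheds 110 MW to N3: 110 each.
    N3: 90+110 = 200 > 130
Round 4 — N15, N3 trip offline.
  N15 sheds 250 MW to N29: 250 each.
    N29: 117+250 = 367 > 140
  N3 sheds 200 MW to N29: 200 each.
    N29: 367+200 = 567 > 140
Round 5 — N29 trips offline.
  N29 sheds 567 MW: no online neighbours, lost.
No further trips.

7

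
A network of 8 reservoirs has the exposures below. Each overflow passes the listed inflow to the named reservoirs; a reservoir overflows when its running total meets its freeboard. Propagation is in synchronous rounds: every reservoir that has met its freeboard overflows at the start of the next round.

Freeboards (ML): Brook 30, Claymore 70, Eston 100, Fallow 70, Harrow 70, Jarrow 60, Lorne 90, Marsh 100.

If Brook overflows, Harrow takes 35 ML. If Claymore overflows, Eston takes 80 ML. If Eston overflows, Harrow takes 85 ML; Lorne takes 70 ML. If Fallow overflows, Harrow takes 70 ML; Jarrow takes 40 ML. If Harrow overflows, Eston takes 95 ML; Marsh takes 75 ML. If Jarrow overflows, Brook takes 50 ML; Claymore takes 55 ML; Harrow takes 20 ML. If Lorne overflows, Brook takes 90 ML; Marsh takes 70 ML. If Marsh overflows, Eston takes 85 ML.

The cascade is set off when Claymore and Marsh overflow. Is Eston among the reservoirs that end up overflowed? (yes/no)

yes

Round 1 — Claymore, Marsh overflow (initial).
  Eston: +80+85 → 165 ≥ 100
Round 2 — Eston overflows.
  Harrow: +85 → 85 ≥ 70
  Lorne: +70 → 70 < 90
Round 3 — Harrow overflows.
No further overflows.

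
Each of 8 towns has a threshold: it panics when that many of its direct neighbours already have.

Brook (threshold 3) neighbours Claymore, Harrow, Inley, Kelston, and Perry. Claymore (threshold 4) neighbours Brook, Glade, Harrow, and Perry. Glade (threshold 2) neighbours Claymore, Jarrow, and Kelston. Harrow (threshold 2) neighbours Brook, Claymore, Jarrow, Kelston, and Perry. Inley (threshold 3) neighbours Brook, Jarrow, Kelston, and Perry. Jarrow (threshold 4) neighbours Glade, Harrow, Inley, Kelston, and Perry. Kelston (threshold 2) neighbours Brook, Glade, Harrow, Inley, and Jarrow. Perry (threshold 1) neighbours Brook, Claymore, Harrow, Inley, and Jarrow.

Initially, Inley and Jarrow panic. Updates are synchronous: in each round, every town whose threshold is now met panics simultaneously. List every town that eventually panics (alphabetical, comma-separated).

Brook, Claymore, Glade, Harrow, Inley, Jarrow, Kelston, Perry

Round 1 — Inley, Jarrow panic (initial).
Round 2 — checking thresholds:
  Brook: 1 of 5 neighbours < 3, not yet.
  Glade: 1 of 3 neighbours < 2, not yet.
  Harrow: 1 of 5 neighbours < 2, not yet.
  Kelston: 2 of 5 neighbours ≥ 2, panics.
  Perry: 2 of 5 neighbours ≥ 1, panics.
Round 3 — checking thresholds:
  Brook: 3 of 5 neighbours ≥ 3, panics.
  Claymore: 1 of 4 neighbours < 4, not yet.
  Glade: 2 of 3 neighbours ≥ 2, panics.
  Harrow: 3 of 5 neighbours ≥ 2, panics.
Round 4 — checking thresholds:
  Claymore: 4 of 4 neighbours ≥ 4, panics.
Round 5 — no new panics; cascade stops.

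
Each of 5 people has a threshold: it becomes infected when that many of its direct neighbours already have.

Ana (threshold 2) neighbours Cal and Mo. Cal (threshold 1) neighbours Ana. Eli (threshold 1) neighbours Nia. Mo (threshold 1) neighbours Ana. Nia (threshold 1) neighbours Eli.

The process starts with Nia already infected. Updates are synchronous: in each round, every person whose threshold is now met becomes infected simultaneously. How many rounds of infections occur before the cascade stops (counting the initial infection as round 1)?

2

Round 1 — Nia becomes infected (initial).
Round 2 — checking thresholds:
  Eli: 1 of 1 neighbours ≥ 1, becomes infected.
Round 3 — no new infections; cascade stops.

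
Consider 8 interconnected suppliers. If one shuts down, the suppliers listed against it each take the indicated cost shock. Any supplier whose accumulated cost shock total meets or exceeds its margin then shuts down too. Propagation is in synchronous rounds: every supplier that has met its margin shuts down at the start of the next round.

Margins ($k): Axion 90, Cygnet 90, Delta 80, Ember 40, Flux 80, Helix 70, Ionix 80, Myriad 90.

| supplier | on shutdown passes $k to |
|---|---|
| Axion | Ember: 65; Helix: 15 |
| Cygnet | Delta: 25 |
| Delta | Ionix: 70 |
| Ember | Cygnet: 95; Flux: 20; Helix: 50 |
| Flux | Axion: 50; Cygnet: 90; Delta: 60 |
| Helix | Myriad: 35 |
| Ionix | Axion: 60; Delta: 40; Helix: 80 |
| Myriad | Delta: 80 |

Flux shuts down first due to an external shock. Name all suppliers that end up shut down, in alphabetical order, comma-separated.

Cygnet, Delta, Flux

Round 1 — Flux shuts down (initial).
  Axion: +50 → 50 < 90
  Cygnet: +90 → 90 ≥ 90
  Delta: +60 → 60 < 80
Round 2 — Cygnet shuts down.
  Delta: +25 → 85 ≥ 80
Round 3 — Delta shuts down.
  Ionix: +70 → 70 < 80
No further shutdowns.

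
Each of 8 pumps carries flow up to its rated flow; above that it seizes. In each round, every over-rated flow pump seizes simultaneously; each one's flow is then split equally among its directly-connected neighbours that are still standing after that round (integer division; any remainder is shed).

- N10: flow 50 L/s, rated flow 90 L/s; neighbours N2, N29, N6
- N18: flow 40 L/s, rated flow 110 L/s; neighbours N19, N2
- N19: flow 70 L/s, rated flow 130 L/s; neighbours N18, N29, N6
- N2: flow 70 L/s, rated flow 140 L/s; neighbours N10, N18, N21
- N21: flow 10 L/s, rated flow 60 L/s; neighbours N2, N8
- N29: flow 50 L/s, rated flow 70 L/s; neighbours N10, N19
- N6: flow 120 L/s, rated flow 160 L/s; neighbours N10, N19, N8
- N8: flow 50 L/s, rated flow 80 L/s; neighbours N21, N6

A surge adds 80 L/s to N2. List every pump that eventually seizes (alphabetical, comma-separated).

N10, N18, N19, N2, N21, N29, N6, N8

Round 1 — N2 at 150 > 140. N2 seizes.
  N2 sheds 150 L/s to N10, N18, N21: 50 each.
    N10: 50+50 = 100 > 90
    N18: 40+50 = 90 ≤ 110
    N21: 10+50 = 60 ≤ 60
Round 2 — N10 seizes.
  N10 sheds 100 L/s to N29, N6: 50 each.
    N29: 50+50 = 100 > 70
    N6: 120+50 = 170 > 160
Round 3 — N29, N6 seize.
  N29 sheds 100 L/s to N19: 100 each.
    N19: 70+100 = 170 > 130
  N6 sheds 170 L/s to N19, N8: 85 each.
    N19: 170+85 = 255 > 130
    N8: 50+85 = 135 > 80
Round 4 — N19, N8 seize.
  N19 sheds 255 L/s to N18: 255 each.
    N18: 90+255 = 345 > 110
  N8 sheds 135 L/s to N21: 135 each.
    N21: 60+135 = 195 > 60
Round 5 — N18, N21 seize.
  N18 sheds 345 L/s: no online neighbours, lost.
  N21 sheds 195 L/s: no online neighbours, lost.
No further seizures.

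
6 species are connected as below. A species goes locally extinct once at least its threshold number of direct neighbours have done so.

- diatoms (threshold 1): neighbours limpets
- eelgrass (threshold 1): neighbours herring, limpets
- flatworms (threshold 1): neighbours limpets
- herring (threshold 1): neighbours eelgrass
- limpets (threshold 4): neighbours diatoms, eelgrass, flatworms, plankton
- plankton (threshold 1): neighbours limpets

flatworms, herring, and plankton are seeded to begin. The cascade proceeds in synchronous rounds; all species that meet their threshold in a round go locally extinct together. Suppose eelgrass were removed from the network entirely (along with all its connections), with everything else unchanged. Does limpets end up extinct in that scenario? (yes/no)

With eelgrass removed:
Round 1 — flatworms, herring, plankton go locally extinct (initial).
Round 2 — no new extinctions; cascade stops.

no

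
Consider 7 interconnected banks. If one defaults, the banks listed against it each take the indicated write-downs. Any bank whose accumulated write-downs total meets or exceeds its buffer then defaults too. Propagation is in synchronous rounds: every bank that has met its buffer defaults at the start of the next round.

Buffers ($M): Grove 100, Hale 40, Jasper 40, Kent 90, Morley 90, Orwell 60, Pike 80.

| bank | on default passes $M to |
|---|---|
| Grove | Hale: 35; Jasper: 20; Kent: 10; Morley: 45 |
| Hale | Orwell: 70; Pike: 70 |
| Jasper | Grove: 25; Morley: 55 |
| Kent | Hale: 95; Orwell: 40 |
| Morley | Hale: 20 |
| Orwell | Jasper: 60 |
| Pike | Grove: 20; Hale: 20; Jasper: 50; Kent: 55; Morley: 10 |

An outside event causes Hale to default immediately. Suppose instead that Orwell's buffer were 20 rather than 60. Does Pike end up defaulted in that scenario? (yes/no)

no

With Orwell's buffer at 20:
Round 1 — Hale defaults (initial).
  Orwell: +70 → 70 ≥ 20
  Pike: +70 → 70 < 80
Round 2 — Orwell defaults.
  Jasper: +60 → 60 ≥ 40
Round 3 — Jasper defaults.
  Grove: +25 → 25 < 100
  Morley: +55 → 55 < 90
No further defaults.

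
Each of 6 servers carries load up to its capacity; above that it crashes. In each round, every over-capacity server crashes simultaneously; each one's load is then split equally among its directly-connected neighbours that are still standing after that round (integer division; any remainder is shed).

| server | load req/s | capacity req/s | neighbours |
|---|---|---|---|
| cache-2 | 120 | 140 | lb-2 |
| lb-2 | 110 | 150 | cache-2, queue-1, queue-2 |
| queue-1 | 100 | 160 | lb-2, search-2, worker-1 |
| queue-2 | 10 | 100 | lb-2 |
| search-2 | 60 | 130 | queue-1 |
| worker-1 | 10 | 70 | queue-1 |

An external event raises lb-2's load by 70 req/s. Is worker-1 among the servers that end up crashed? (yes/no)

no

Round 1 — lb-2 at 180 > 150. lb-2 crashes.
  lb-2 sheds 180 req/s to cache-2, queue-1, queue-2: 60 each.
    cache-2: 120+60 = 180 > 140
    queue-1: 100+60 = 160 ≤ 160
    queue-2: 10+60 = 70 ≤ 100
Round 2 — cache-2 crashes.
  cache-2 sheds 180 req/s: no online neighbours, lost.
No further crashes.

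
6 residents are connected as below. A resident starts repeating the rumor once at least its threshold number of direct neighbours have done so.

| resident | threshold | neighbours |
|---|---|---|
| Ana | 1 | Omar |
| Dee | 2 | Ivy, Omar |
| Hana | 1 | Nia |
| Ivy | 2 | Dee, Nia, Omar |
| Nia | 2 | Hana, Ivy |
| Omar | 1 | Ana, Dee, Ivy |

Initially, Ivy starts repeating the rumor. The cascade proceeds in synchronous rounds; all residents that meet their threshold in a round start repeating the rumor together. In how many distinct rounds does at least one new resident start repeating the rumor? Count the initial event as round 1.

Round 1 — Ivy starts repeating the rumor (initial).
Round 2 — checking thresholds:
  Dee: 1 of 2 neighbours < 2, holds.
  Nia: 1 of 2 neighbours < 2, holds.
  Omar: 1 of 3 neighbours ≥ 1, starts repeating the rumor.
Round 3 — checking thresholds:
  Ana: 1 of 1 neighbours ≥ 1, starts repeating the rumor.
  Dee: 2 of 2 neighbours ≥ 2, starts repeating the rumor.
  Nia: 1 of 2 neighbours < 2, holds.
Round 4 — no new spreads; cascade stops.

3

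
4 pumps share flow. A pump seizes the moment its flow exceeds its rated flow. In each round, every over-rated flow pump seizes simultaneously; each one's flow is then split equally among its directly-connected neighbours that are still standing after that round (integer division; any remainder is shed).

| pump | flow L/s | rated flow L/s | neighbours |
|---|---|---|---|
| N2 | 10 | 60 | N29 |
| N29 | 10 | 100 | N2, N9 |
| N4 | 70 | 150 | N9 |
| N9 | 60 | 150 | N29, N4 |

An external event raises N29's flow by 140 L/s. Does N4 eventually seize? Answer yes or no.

no

Round 1 — N29 at 150 > 100. N29 seizes.
  N29 sheds 150 L/s to N2, N9: 75 each.
    N2: 10+75 = 85 > 60
    N9: 60+75 = 135 ≤ 150
Round 2 — N2 seizes.
  N2 sheds 85 L/s: no online neighbours, lost.
No further seizures.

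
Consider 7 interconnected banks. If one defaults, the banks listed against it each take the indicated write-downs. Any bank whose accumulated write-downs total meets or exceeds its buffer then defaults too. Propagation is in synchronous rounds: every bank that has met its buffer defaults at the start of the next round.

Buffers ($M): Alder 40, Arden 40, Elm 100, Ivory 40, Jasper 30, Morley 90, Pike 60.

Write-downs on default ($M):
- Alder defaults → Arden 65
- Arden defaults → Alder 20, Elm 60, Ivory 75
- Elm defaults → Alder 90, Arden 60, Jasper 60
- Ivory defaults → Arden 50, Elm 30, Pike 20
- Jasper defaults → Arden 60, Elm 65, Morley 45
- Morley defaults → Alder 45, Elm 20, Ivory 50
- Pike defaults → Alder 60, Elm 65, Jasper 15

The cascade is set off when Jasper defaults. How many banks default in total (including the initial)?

5

Round 1 — Jasper defaults (initial).
  Arden: +60 → 60 ≥ 40
  Elm: +65 → 65 < 100
  Morley: +45 → 45 < 90
Round 2 — Arden defaults.
  Alder: +20 → 20 < 40
  Elm: +60 → 125 ≥ 100
  Ivory: +75 → 75 ≥ 40
Round 3 — Elm, Ivory default.
  Alder: +90 → 110 ≥ 40
  Pike: +20 → 20 < 60
Round 4 — Alder defaults.
No further defaults.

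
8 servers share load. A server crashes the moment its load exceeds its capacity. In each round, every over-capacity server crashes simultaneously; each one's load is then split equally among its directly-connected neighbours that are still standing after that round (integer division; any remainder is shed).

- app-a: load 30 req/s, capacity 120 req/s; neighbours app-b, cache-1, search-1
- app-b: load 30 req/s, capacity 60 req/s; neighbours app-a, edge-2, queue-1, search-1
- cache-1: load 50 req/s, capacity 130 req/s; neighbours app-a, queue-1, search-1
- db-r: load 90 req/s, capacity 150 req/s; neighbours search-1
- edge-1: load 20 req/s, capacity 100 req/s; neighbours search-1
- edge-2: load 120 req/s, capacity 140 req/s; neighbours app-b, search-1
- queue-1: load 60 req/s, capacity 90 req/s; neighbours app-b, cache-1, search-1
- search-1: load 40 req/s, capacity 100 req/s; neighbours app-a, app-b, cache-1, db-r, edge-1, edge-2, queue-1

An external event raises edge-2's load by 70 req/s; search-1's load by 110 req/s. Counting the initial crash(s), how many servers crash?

6

Round 1 — edge-2 at 190 > 140; search-1 at 150 > 100. edge-2, search-1 crash.
  edge-2 sheds 190 req/s to app-b: 190 each.
    app-b: 30+190 = 220 > 60
  search-1 sheds 150 req/s to app-a, app-b, cache-1, db-r, edge-1, queue-1: 25 each.
    app-a: 30+25 = 55 ≤ 120
    app-b: 220+25 = 245 > 60
    cache-1: 50+25 = 75 ≤ 130
    db-r: 90+25 = 115 ≤ 150
    edge-1: 20+25 = 45 ≤ 100
    queue-1: 60+25 = 85 ≤ 90
Round 2 — app-b crashes.
  app-b sheds 245 req/s to app-a, queue-1: 122 each (1 lost).
    app-a: 55+122 = 177 > 120
    queue-1: 85+122 = 207 > 90
Round 3 — app-a, queue-1 crash.
  app-a sheds 177 req/s to cache-1: 177 each.
    cache-1: 75+177 = 252 > 130
  queue-1 sheds 207 req/s to cache-1: 207 each.
    cache-1: 252+207 = 459 > 130
Round 4 — cache-1 crashes.
  cache-1 sheds 459 req/s: no online neighbours, lost.
No further crashes.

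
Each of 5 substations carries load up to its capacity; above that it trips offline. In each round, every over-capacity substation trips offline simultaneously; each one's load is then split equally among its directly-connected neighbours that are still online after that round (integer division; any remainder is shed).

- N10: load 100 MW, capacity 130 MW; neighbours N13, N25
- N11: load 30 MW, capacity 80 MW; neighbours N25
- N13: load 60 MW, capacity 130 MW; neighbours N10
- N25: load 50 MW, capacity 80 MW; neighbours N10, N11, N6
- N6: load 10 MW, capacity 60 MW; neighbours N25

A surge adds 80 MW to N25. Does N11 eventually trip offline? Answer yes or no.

Round 1 — N25 at 130 > 80. N25 trips offline.
  N25 sheds 130 MW to N10, N11, N6: 43 each (1 lost).
    N10: 100+43 = 143 > 130
    N11: 30+43 = 73 ≤ 80
    N6: 10+43 = 53 ≤ 60
Round 2 — N10 trips offline.
  N10 sheds 143 MW to N13: 143 each.
    N13: 60+143 = 203 > 130
Round 3 — N13 trips offline.
  N13 sheds 203 MW: no online neighbours, lost.
No further trips.

no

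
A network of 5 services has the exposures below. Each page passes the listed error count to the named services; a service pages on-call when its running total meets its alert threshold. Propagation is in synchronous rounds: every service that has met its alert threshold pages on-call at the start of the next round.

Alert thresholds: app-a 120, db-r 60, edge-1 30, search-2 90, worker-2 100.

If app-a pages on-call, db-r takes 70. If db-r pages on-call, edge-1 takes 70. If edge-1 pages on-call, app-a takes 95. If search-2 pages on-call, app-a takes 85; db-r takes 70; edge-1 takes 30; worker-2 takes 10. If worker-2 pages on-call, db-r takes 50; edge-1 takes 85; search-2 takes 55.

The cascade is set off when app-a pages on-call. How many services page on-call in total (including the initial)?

Round 1 — app-a pages on-call (initial).
  db-r: +70 → 70 ≥ 60
Round 2 — db-r pages on-call.
  edge-1: +70 → 70 ≥ 30
Round 3 — edge-1 pages on-call.
No further pages.

3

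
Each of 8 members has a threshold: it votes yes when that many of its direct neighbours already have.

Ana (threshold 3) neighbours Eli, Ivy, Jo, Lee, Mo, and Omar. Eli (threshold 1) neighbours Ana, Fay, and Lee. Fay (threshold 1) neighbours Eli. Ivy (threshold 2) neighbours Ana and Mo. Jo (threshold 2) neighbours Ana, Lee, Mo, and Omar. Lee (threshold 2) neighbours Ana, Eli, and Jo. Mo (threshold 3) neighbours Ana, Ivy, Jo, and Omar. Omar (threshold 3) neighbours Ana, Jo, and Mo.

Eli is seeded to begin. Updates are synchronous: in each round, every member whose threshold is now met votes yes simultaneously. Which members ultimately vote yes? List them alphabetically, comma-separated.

Round 1 — Eli votes yes (initial).
Round 2 — checking thresholds:
  Ana: 1 of 6 neighbours < 3, not yet.
  Fay: 1 of 1 neighbours ≥ 1, votes yes.
  Lee: 1 of 3 neighbours < 2, not yet.
Round 3 — no new yes votes; cascade stops.

Eli, Fay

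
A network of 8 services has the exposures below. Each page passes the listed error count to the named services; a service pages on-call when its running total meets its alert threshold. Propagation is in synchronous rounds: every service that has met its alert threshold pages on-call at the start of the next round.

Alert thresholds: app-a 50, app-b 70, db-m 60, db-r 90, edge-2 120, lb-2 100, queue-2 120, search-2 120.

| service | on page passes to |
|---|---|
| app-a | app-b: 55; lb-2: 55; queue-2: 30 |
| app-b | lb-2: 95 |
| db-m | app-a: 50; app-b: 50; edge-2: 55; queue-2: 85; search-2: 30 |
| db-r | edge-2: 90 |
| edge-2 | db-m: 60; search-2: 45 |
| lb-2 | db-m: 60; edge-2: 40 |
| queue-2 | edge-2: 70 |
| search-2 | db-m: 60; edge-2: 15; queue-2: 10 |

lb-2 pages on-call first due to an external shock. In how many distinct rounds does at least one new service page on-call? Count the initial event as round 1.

Round 1 — lb-2 pages on-call (initial).
  db-m: +60 → 60 ≥ 60
  edge-2: +40 → 40 < 120
Round 2 — db-m pages on-call.
  app-a: +50 → 50 ≥ 50
  app-b: +50 → 50 < 70
  edge-2: +55 → 95 < 120
  queue-2: +85 → 85 < 120
  search-2: +30 → 30 < 120
Round 3 — app-a pages on-call.
  app-b: +55 → 105 ≥ 70
  queue-2: +30 → 115 < 120
Round 4 — app-b pages on-call.
No further pages.

4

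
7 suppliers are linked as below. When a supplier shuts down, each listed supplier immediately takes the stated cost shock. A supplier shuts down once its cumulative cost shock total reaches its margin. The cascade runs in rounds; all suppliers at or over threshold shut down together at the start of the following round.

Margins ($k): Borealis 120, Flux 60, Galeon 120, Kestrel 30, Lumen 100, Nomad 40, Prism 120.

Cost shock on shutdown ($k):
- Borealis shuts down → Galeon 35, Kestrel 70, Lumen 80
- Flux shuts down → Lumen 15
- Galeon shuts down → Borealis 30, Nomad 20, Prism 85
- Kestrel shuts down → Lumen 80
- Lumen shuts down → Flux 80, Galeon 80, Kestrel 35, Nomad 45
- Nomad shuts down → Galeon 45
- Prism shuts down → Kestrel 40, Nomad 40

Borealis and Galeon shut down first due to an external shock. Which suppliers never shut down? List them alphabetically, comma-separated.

Round 1 — Borealis, Galeon shut down (initial).
  Kestrel: +70 → 70 ≥ 30
  Lumen: +80 → 80 < 100
  Nomad: +20 → 20 < 40
  Prism: +85 → 85 < 120
Round 2 — Kestrel shuts down.
  Lumen: +80 → 160 ≥ 100
Round 3 — Lumen shuts down.
  Flux: +80 → 80 ≥ 60
  Nomad: +45 → 65 ≥ 40
Round 4 — Flux, Nomad shut down.
No further shutdowns.

Prism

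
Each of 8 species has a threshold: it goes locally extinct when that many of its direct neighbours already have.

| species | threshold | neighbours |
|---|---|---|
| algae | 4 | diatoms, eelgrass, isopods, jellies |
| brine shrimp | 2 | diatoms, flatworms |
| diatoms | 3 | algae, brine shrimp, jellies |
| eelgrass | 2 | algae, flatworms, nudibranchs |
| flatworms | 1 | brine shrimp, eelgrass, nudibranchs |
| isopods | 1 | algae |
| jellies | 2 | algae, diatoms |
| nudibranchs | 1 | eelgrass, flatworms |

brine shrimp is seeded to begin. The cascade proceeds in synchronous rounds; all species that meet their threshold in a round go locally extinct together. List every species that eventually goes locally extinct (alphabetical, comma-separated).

Round 1 — brine shrimp goes locally extinct (initial).
Round 2 — checking thresholds:
  diatoms: 1 of 3 neighbours < 3, below threshold.
  flatworms: 1 of 3 neighbours ≥ 1, goes locally extinct.
Round 3 — checking thresholds:
  diatoms: 1 of 3 neighbours < 3, below threshold.
  eelgrass: 1 of 3 neighbours < 2, below threshold.
  nudibranchs: 1 of 2 neighbours ≥ 1, goes locally extinct.
Round 4 — checking thresholds:
  diatoms: 1 of 3 neighbours < 3, below threshold.
  eelgrass: 2 of 3 neighbours ≥ 2, goes locally extinct.
Round 5 — no new extinctions; cascade stops.

brine shrimp, eelgrass, flatworms, nudibranchs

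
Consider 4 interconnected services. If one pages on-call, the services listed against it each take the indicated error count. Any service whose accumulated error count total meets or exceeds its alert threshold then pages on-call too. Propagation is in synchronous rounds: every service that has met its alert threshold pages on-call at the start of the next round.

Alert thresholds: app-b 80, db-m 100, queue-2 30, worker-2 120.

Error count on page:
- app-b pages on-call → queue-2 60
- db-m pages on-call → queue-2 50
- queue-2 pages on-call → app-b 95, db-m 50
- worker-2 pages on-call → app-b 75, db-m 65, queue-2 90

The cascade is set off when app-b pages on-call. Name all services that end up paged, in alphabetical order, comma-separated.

Round 1 — app-b pages on-call (initial).
  queue-2: +60 → 60 ≥ 30
Round 2 — queue-2 pages on-call.
  db-m: +50 → 50 < 100
No further pages.

app-b, queue-2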